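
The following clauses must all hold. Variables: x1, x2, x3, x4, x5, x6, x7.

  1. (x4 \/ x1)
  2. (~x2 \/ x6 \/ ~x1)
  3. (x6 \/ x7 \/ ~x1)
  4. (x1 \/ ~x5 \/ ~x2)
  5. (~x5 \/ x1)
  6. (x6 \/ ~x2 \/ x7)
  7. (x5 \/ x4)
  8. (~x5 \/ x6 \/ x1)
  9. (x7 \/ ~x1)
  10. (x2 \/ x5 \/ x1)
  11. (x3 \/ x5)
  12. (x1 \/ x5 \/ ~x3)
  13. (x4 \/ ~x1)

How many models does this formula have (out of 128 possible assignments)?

9

Case analysis on x1 and x5:
  x1=1, x5=1: x3 free; 3 ways for (x2,x4,x6,x7) × 2^1 = 6.
  x1=1, x5=0: remaining (x2,x3,x4,x6,x7) ∈ {(0,1,1,0,1); (0,1,1,1,1); (1,1,1,1,1)} — 3.
  x1=0, x5=1: a clause becomes empty — 0.
  x1=0, x5=0: a clause becomes empty — 0.
Total: 6 + 3 + 0 + 0 = 9.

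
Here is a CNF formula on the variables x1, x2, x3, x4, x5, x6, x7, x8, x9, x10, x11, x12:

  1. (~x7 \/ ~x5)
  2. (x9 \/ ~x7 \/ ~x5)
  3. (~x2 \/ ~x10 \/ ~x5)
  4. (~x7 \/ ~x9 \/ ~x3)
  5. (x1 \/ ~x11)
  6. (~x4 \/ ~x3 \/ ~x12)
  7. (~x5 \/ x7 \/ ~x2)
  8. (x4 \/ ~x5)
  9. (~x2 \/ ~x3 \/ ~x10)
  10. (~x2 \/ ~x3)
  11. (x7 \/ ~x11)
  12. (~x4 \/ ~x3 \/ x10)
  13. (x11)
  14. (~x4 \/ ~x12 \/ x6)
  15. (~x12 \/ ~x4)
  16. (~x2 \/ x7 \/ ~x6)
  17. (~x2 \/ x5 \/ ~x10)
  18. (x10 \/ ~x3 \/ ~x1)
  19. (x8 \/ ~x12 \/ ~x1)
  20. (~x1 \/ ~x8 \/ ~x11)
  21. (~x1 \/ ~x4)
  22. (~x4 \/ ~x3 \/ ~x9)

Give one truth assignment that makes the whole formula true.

x1 = True  x2 = False  x3 = False  x4 = False  x5 = False  x6 = True  x7 = True  x8 = False  x9 = True  x10 = True  x11 = True  x12 = False

Unit propagation: (x11) forces x11 = True.
Unit propagation: (x1) forces x1 = True.
Unit propagation: (x7) forces x7 = True.
The clause (~x5) is unit: x5 must be False.
Unit propagation: (~x8) forces x8 = False.
(~x12) is a unit clause, so x12 = False.
(~x4) is a unit clause, so x4 = False.
Pure literal: x2 appears only negated; assign x2 = False.
Pure literal: x3 appears only negated; assign x3 = False.
x6, x9, x10 are now unconstrained; take x6 = True, x9 = True, x10 = True.
Check each clause:
  1. (~x5 \/ ~x7) — ~x5 is true.
  2. (x9 \/ ~x5 \/ ~x7) — x9 is true.
  3. (~x10 \/ ~x5 \/ ~x2) — ~x5 is true.
  4. (~x7 \/ ~x3 \/ ~x9) — ~x3 is true.
  5. (~x11 \/ x1) — x1 is true.
  6. (~x3 \/ ~x12 \/ ~x4) — ~x12 is true.
  7. (x7 \/ ~x2 \/ ~x5) — ~x5 is true.
  8. (~x5 \/ x4) — ~x5 is true.
  9. (~x10 \/ ~x3 \/ ~x2) — ~x3 is true.
  10. (~x2 \/ ~x3) — ~x3 is true.
  11. (x7 \/ ~x11) — x7 is true.
  12. (~x4 \/ x10 \/ ~x3) — x10 is true.
  13. (x11) — x11 is true.
  14. (~x12 \/ ~x4 \/ x6) — ~x12 is true.
  15. (~x4 \/ ~x12) — ~x4 is true.
  16. (x7 \/ ~x2 \/ ~x6) — ~x2 is true.
  17. (x5 \/ ~x10 \/ ~x2) — ~x2 is true.
  18. (x10 \/ ~x3 \/ ~x1) — x10 is true.
  19. (x8 \/ ~x12 \/ ~x1) — ~x12 is true.
  20. (~x11 \/ ~x8 \/ ~x1) — ~x8 is true.
  21. (~x4 \/ ~x1) — ~x4 is true.
  22. (~x9 \/ ~x4 \/ ~x3) — ~x4 is true.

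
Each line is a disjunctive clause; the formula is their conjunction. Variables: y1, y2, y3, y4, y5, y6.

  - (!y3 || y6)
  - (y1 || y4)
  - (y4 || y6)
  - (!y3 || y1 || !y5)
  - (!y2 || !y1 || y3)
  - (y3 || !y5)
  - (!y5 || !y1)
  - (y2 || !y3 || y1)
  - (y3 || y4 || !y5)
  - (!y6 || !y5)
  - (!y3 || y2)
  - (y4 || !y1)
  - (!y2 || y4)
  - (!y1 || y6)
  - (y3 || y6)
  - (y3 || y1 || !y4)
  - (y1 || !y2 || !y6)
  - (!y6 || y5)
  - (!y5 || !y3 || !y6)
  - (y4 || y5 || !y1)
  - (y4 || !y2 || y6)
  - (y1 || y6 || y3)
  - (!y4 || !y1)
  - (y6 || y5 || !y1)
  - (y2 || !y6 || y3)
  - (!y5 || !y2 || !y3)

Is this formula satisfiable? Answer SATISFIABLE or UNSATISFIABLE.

y1 = True:
  propagation gives y5=False, y4=True; an empty clause results — contradiction.
y1 = False:
  propagation gives y4=True, y3=True, y6=True, y5=False; an empty clause results — contradiction.
Every branch closes, so no satisfying assignment exists.

UNSATISFIABLE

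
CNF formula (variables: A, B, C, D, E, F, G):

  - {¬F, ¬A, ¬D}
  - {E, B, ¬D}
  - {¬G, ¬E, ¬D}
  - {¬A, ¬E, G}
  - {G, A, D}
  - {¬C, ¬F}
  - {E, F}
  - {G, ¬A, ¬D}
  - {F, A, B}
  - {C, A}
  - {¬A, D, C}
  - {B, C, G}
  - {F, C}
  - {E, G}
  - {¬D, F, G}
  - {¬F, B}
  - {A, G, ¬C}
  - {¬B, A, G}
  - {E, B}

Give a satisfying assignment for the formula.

Branch on A: take A = True.
Set B = True and propagate.
The remaining clauses are satisfied by C = True, D = False, E = True, F = False, G = True.
Every clause has at least one true literal under this assignment.

A=1, B=1, C=1, D=0, E=1, F=0, G=1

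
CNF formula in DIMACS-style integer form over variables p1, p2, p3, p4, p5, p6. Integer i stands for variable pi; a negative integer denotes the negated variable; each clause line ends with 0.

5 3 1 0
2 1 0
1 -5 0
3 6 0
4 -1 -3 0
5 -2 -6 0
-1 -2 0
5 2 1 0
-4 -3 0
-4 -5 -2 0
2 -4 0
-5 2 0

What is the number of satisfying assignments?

The models are:
  p1=0 p2=1 p3=1 p4=0 p5=0 p6=0
  p1=1 p2=0 p3=0 p4=0 p5=0 p6=1
Count: 2.

2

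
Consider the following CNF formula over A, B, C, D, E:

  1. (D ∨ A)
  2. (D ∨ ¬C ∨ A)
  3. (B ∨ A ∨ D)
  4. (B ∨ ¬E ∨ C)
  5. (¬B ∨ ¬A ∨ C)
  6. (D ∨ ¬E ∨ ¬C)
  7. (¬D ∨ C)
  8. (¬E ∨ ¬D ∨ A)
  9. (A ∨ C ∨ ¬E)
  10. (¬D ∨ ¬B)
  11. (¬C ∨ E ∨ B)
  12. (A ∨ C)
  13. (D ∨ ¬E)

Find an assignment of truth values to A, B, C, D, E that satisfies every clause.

A=1, B=1, C=1, D=0, E=0

Set A = True and propagate.
Branch on B: take B = True.
  then C is forced to True.
  then D is forced to False.
  then E is forced to False.
Every clause has at least one true literal under this assignment.
Check each clause:
  1. (D ∨ A) — A is true.
  2. (¬C ∨ A ∨ D) — A is true.
  3. (D ∨ B ∨ A) — A is true.
  4. (¬E ∨ B ∨ C) — C is true.
  5. (¬A ∨ C ∨ ¬B) — C is true.
  6. (D ∨ ¬E ∨ ¬C) — ¬E is true.
  7. (C ∨ ¬D) — C is true.
  8. (A ∨ ¬D ∨ ¬E) — A is true.
  9. (A ∨ C ∨ ¬E) — C is true.
  10. (¬D ∨ ¬B) — ¬D is true.
  11. (E ∨ ¬C ∨ B) — B is true.
  12. (C ∨ A) — A is true.
  13. (¬E ∨ D) — ¬E is true.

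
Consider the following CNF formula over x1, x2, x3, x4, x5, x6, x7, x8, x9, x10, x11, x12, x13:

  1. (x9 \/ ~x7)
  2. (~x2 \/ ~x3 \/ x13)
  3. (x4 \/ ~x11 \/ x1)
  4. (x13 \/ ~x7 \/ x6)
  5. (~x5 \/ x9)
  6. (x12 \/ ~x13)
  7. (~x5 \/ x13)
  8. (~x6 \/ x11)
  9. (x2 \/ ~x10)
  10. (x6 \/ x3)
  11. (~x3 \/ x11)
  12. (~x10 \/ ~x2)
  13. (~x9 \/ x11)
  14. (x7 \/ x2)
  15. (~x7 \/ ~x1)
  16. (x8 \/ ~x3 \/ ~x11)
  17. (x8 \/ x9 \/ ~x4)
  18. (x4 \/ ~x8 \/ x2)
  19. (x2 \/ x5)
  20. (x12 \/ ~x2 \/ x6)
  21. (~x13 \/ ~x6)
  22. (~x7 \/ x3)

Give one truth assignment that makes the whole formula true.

x1=F  x2=T  x3=F  x4=T  x5=F  x6=T  x7=F  x8=F  x9=T  x10=F  x11=T  x12=F  x13=F

Check each clause:
  1. (x9 \/ ~x7) — ~x7 is true.
  2. (~x2 \/ ~x3 \/ x13) — ~x3 is true.
  3. (x4 \/ ~x11 \/ x1) — x4 is true.
  4. (x13 \/ x6 \/ ~x7) — ~x7 is true.
  5. (~x5 \/ x9) — x9 is true.
  6. (~x13 \/ x12) — ~x13 is true.
  7. (~x5 \/ x13) — ~x5 is true.
  8. (~x6 \/ x11) — x11 is true.
  9. (x2 \/ ~x10) — x2 is true.
  10. (x6 \/ x3) — x6 is true.
  11. (~x3 \/ x11) — x11 is true.
  12. (~x2 \/ ~x10) — ~x10 is true.
  13. (~x9 \/ x11) — x11 is true.
  14. (x7 \/ x2) — x2 is true.
  15. (~x1 \/ ~x7) — ~x7 is true.
  16. (~x11 \/ ~x3 \/ x8) — ~x3 is true.
  17. (x9 \/ x8 \/ ~x4) — x9 is true.
  18. (x2 \/ ~x8 \/ x4) — ~x8 is true.
  19. (x5 \/ x2) — x2 is true.
  20. (~x2 \/ x6 \/ x12) — x6 is true.
  21. (~x13 \/ ~x6) — ~x13 is true.
  22. (~x7 \/ x3) — ~x7 is true.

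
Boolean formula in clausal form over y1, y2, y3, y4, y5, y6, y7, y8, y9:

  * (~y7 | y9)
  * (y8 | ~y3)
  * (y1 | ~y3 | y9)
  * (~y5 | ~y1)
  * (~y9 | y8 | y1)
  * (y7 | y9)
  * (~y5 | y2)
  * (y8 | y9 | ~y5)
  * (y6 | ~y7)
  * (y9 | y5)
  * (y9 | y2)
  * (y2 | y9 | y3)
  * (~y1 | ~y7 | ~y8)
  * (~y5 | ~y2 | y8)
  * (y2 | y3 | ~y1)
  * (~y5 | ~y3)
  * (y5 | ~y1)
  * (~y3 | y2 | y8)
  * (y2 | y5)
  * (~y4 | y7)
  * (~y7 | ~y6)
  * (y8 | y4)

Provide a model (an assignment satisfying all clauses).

Branch on y1: take y1 = False.
The remaining clauses are satisfied by y2 = True, y3 = True, y4 = False, y5 = False, y6 = True, y7 = False, y8 = True, y9 = True.

y1 = 0  y2 = 1  y3 = 1  y4 = 0  y5 = 0  y6 = 1  y7 = 0  y8 = 1  y9 = 1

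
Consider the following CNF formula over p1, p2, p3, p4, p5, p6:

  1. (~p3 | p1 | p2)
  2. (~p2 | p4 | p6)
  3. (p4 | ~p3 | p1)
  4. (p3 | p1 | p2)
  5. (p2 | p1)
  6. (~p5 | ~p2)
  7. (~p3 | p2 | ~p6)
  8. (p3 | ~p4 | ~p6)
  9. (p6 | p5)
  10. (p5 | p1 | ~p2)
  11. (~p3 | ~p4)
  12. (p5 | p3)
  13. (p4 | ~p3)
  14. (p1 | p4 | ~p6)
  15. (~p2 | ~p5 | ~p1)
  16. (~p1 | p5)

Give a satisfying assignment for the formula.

p1=1, p2=0, p3=0, p4=0, p5=1, p6=1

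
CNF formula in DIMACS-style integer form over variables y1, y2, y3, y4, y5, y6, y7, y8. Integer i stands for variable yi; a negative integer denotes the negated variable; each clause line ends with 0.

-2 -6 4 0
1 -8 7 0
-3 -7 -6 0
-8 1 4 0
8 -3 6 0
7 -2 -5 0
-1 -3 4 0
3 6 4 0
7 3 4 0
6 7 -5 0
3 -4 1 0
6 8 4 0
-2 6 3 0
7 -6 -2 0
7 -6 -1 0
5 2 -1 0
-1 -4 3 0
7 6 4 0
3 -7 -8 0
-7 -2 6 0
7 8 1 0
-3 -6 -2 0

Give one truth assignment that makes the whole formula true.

y1 = 0  y2 = 0  y3 = 1  y4 = 1  y5 = 0  y6 = 0  y7 = 1  y8 = 1

Try y1 = False.
Set y2 = False and propagate.
Try y3 = True.
For the remaining variables, y4 = True, y5 = False, y6 = False, y7 = True, y8 = True works.
Every clause has at least one true literal under this assignment.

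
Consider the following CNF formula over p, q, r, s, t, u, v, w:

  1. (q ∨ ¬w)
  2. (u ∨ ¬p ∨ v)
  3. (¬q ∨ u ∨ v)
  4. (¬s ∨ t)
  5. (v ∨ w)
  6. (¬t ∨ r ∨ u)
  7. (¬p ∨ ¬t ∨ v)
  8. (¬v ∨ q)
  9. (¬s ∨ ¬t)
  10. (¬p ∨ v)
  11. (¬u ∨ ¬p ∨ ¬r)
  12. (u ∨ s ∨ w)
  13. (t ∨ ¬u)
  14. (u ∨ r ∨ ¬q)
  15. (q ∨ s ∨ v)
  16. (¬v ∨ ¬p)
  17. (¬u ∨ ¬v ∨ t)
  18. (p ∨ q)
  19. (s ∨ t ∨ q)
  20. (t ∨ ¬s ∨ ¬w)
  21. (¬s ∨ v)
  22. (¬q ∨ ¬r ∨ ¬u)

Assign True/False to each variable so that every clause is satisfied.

p = False, q = True, r = False, s = False, t = True, u = True, v = True, w = True

Try p = False.
  then q is forced to True.
Set r = False and propagate.
  then u is forced to True.
  then t is forced to True.
  then s is forced to False.
For the remaining variables, v = True, w = True works.
Every clause has at least one true literal under this assignment.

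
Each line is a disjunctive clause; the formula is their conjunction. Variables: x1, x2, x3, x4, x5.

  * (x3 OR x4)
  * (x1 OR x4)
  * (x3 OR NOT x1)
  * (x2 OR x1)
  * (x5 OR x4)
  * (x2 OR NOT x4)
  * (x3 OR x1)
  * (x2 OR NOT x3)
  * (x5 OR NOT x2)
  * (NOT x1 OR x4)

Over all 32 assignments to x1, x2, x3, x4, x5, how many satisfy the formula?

2

Satisfying assignments:
  x1=F x2=T x3=T x4=T x5=T
  x1=T x2=T x3=T x4=T x5=T
Count: 2.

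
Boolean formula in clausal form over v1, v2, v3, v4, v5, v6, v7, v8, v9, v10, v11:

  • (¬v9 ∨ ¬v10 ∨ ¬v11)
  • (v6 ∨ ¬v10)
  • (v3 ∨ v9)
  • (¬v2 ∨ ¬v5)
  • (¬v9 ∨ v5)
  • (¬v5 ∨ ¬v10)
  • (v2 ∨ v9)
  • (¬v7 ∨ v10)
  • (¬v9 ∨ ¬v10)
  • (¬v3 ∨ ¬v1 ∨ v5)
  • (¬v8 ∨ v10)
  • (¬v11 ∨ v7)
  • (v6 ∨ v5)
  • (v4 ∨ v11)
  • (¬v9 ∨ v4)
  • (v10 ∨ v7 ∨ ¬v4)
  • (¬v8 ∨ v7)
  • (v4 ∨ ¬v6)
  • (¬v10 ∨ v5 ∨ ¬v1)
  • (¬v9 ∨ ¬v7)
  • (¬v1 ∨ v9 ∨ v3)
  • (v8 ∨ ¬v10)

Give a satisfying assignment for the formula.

Pure literal: v1 appears only negated; assign v1 = False.
Try v2 = True.
  then v5 is forced to False.
  then v9 is forced to False.
  then v3 is forced to True.
  then v6 is forced to True.
  then v4 is forced to True.
Set v7 = True and propagate.
  then v10 is forced to True.
  then v8 is forced to True.
v11 is now unconstrained; take v11 = True.
Every clause has at least one true literal under this assignment.

v1=0, v2=1, v3=1, v4=1, v5=0, v6=1, v7=1, v8=1, v9=0, v10=1, v11=1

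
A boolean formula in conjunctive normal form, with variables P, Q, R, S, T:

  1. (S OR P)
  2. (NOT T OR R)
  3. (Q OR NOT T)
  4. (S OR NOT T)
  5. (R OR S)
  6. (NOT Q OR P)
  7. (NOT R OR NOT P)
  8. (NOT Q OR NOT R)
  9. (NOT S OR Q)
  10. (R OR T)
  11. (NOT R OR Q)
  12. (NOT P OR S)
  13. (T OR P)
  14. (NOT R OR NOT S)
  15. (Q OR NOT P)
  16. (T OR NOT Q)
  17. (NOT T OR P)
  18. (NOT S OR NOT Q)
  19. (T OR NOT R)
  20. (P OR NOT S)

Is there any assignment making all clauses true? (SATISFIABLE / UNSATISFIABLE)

UNSATISFIABLE

P = True:
  propagation gives R=False, T=False; an empty clause results — contradiction.
P = False:
  propagation gives S=True; an empty clause results — contradiction.
Every branch closes, so no satisfying assignment exists.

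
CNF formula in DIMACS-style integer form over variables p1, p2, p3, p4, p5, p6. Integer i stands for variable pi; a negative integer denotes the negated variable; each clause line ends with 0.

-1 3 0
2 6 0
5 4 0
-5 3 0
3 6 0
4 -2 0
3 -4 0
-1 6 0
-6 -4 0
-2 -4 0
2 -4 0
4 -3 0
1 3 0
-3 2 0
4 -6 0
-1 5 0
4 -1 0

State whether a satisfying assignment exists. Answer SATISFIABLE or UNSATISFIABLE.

UNSATISFIABLE

p4 = True:
  propagation gives p3=True, p6=False, p2=True; an empty clause results — contradiction.
p4 = False:
  propagation gives p5=True, p3=True; an empty clause results — contradiction.
Every branch closes, so no satisfying assignment exists.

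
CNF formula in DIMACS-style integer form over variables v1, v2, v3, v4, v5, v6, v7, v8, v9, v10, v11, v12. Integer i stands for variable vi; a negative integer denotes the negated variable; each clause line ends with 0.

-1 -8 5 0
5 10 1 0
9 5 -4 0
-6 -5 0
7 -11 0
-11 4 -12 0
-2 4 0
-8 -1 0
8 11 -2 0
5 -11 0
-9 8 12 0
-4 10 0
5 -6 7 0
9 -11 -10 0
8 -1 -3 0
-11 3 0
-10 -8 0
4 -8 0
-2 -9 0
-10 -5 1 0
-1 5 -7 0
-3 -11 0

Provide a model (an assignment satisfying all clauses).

v1=0, v2=0, v3=0, v4=0, v5=1, v6=0, v7=1, v8=0, v9=0, v10=0, v11=0, v12=0

v2 occurs only negated in the remaining clauses — set v2 = False.
v6 occurs only negated in the remaining clauses — set v6 = False.
Try v1 = False.
Set v3 = False and propagate.
  then v11 is forced to False.
For the remaining variables, v4 = False, v5 = True, v7 = True, v8 = False, v9 = False, v10 = False, v12 = False works.
Check each clause:
  1. {¬v1, v5, ¬v8} — ¬v8 is true.
  2. {v10, v5, v1} — v5 is true.
  3. {v9, v5, ¬v4} — ¬v4 is true.
  4. {¬v6, ¬v5} — ¬v6 is true.
  5. {v7, ¬v11} — ¬v11 is true.
  6. {¬v11, ¬v12, v4} — ¬v11 is true.
  7. {¬v2, v4} — ¬v2 is true.
  8. {¬v1, ¬v8} — ¬v8 is true.
  9. {¬v2, v8, v11} — ¬v2 is true.
  10. {v5, ¬v11} — ¬v11 is true.
  11. {¬v9, v8, v12} — ¬v9 is true.
  12. {¬v4, v10} — ¬v4 is true.
  13. {v7, ¬v6, v5} — ¬v6 is true.
  14. {v9, ¬v11, ¬v10} — ¬v11 is true.
  15. {¬v3, v8, ¬v1} — ¬v3 is true.
  16. {¬v11, v3} — ¬v11 is true.
  17. {¬v10, ¬v8} — ¬v8 is true.
  18. {¬v8, v4} — ¬v8 is true.
  19. {¬v9, ¬v2} — ¬v2 is true.
  20. {¬v5, ¬v10, v1} — ¬v10 is true.
  21. {¬v7, ¬v1, v5} — v5 is true.
  22. {¬v3, ¬v11} — ¬v11 is true.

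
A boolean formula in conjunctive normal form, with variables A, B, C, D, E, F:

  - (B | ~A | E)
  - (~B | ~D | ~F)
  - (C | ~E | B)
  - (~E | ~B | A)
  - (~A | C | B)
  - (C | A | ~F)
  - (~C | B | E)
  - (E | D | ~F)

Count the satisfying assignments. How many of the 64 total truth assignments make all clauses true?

24

Case analysis on B and E:
  B=T, E=T: C free; 3 ways for (A,D,F) × 2^1 = 6.
  B=T, E=F: forces F=F; A, C, D free → 2^3 = 8.
  B=F, E=T: forces C=T; A, D, F free → 2^3 = 8.
  B=F, E=F: remaining (A,C,D,F) ∈ {(F,F,F,F); (F,F,T,F)} — 2.
Total: 6 + 8 + 8 + 2 = 24.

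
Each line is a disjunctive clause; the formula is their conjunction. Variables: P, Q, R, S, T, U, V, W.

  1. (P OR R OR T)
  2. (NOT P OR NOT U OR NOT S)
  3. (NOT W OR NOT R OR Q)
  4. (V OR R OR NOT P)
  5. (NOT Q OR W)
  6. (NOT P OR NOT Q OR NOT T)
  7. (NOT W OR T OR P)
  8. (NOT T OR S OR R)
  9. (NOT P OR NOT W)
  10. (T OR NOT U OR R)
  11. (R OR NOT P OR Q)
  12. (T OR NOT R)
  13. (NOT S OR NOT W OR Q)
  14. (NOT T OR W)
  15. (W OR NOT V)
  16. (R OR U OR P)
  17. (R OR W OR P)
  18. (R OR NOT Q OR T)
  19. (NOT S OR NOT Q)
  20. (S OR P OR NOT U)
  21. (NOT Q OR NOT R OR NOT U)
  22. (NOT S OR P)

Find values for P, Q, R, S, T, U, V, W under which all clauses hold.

P=False, Q=True, R=True, S=False, T=True, U=False, V=False, W=True

Try P = False.
  then S is forced to False.
  then U is forced to False.
  then R is forced to True.
  then T is forced to True.
  then W is forced to True.
  then Q is forced to True.
V is now unconstrained; take V = False.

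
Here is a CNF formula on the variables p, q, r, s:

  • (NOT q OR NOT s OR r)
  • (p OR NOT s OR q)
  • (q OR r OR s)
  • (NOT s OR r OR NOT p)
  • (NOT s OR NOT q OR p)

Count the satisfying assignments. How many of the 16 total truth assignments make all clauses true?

8

Case analysis on s and q:
  s=T, q=T: remaining (p,r) ∈ {(T,T)} — 1.
  s=T, q=F: remaining (p,r) ∈ {(T,T)} — 1.
  s=F, q=T: remaining (p,r) ∈ {(F,F); (F,T); (T,F); (T,T)} — 4.
  s=F, q=F: remaining (p,r) ∈ {(F,T); (T,T)} — 2.
Total: 1 + 1 + 4 + 2 = 8.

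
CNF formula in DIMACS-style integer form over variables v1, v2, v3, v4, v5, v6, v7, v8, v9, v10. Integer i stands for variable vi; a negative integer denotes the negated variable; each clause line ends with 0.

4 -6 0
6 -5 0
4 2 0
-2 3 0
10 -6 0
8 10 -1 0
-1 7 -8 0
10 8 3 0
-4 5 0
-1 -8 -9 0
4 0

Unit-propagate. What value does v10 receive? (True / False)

True

(v4) stands alone — v4 = True.
(v5 ∨ ¬v4): since v4 = True, the clause reduces to (v5). v5 = True.
In (¬v5 ∨ v6), ¬v5 is now false; v6 must hold, so v6 = True.
From (¬v6 ∨ v10) and v6 = True: v10 = True.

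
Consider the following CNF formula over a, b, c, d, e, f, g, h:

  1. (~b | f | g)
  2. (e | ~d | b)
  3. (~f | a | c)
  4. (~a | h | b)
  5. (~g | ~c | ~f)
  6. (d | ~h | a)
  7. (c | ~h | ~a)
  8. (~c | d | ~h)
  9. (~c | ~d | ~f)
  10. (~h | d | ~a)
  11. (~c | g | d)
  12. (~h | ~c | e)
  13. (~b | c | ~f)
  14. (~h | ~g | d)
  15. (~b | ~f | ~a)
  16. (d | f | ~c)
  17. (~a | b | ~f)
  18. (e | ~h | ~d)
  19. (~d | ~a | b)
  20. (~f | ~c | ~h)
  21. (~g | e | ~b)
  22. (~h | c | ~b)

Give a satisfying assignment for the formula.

a=F, b=F, c=F, d=F, e=T, f=F, g=F, h=F

Check each clause:
  1. (g | f | ~b) — ~b is true.
  2. (~d | b | e) — ~d is true.
  3. (~f | a | c) — ~f is true.
  4. (~a | h | b) — ~a is true.
  5. (~c | ~g | ~f) — ~g is true.
  6. (~h | a | d) — ~h is true.
  7. (~h | c | ~a) — ~h is true.
  8. (~c | ~h | d) — ~h is true.
  9. (~c | ~d | ~f) — ~f is true.
  10. (d | ~h | ~a) — ~h is true.
  11. (d | g | ~c) — ~c is true.
  12. (~c | ~h | e) — ~h is true.
  13. (~f | ~b | c) — ~f is true.
  14. (d | ~h | ~g) — ~h is true.
  15. (~f | ~a | ~b) — ~f is true.
  16. (d | ~c | f) — ~c is true.
  17. (~f | b | ~a) — ~f is true.
  18. (e | ~h | ~d) — ~h is true.
  19. (~a | b | ~d) — ~d is true.
  20. (~f | ~h | ~c) — ~h is true.
  21. (~b | ~g | e) — ~g is true.
  22. (~h | c | ~b) — ~h is true.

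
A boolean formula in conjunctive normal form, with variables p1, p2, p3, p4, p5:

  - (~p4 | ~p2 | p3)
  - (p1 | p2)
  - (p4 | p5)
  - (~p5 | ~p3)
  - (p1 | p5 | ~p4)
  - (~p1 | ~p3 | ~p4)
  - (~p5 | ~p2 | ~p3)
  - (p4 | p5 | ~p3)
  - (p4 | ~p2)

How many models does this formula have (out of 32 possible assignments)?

Satisfying assignments:
  p1=T p2=F p3=F p4=F p5=T
  p1=T p2=F p3=F p4=T p5=F
  p1=T p2=F p3=F p4=T p5=T
That's 3 in total.

3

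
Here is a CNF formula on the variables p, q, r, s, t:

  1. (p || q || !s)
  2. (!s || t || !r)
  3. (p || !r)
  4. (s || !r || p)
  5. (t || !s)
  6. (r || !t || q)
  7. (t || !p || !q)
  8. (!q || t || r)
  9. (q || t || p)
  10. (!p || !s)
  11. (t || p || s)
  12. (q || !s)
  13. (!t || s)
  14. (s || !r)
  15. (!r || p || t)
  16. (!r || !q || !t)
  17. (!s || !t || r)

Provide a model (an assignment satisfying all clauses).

p=1, q=0, r=0, s=0, t=0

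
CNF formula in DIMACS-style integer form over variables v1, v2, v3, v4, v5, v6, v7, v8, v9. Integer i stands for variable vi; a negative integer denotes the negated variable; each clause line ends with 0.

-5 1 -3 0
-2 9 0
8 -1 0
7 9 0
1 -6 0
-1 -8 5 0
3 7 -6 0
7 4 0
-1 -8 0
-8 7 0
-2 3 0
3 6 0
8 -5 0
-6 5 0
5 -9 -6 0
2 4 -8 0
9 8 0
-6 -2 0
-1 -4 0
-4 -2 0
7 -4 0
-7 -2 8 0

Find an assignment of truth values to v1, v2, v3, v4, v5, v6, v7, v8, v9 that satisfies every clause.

v1 = False, v2 = True, v3 = True, v4 = False, v5 = False, v6 = False, v7 = True, v8 = True, v9 = True

Check each clause:
  1. (~v5 \/ v1 \/ ~v3) — ~v5 is true.
  2. (v9 \/ ~v2) — v9 is true.
  3. (~v1 \/ v8) — v8 is true.
  4. (v7 \/ v9) — v9 is true.
  5. (v1 \/ ~v6) — ~v6 is true.
  6. (~v1 \/ ~v8 \/ v5) — ~v1 is true.
  7. (v3 \/ v7 \/ ~v6) — ~v6 is true.
  8. (v7 \/ v4) — v7 is true.
  9. (~v1 \/ ~v8) — ~v1 is true.
  10. (v7 \/ ~v8) — v7 is true.
  11. (v3 \/ ~v2) — v3 is true.
  12. (v6 \/ v3) — v3 is true.
  13. (~v5 \/ v8) — v8 is true.
  14. (~v6 \/ v5) — ~v6 is true.
  15. (~v6 \/ ~v9 \/ v5) — ~v6 is true.
  16. (v2 \/ ~v8 \/ v4) — v2 is true.
  17. (v8 \/ v9) — v8 is true.
  18. (~v2 \/ ~v6) — ~v6 is true.
  19. (~v1 \/ ~v4) — ~v4 is true.
  20. (~v4 \/ ~v2) — ~v4 is true.
  21. (~v4 \/ v7) — ~v4 is true.
  22. (v8 \/ ~v2 \/ ~v7) — v8 is true.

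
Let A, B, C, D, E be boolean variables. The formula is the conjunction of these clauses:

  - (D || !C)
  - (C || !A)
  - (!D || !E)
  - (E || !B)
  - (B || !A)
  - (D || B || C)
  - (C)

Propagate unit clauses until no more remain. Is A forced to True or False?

False

(C) stands alone — C = True.
(!C || D) with C = True leaves only D, so D = True.
(!D || !E) with D = True leaves only !E, so E = False.
From (E || !B) and E = False: B = False.
(!A || B): since B = False, the clause reduces to (!A). A = False.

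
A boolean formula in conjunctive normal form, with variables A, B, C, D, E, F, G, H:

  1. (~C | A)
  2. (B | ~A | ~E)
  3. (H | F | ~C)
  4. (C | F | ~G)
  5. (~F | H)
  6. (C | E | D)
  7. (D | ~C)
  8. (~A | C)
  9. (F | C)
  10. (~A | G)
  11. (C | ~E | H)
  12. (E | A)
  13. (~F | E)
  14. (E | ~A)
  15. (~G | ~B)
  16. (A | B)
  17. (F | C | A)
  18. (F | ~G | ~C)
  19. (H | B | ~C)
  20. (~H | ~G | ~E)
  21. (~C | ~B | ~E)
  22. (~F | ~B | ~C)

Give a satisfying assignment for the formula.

A=F, B=T, C=F, D=T, E=T, F=T, G=F, H=T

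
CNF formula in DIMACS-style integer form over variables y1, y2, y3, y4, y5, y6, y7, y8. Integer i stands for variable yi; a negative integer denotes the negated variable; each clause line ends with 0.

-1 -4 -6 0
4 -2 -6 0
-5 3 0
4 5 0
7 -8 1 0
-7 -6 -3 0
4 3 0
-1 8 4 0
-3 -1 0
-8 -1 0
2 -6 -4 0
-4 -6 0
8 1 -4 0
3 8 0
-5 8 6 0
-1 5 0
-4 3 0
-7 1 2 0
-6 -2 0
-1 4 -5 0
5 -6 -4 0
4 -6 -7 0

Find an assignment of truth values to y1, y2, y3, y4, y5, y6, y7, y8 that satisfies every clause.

y1=F, y2=F, y3=T, y4=F, y5=T, y6=T, y7=F, y8=F

Branch on y1: take y1 = False.
Try y2 = False.
  then y7 is forced to False.
  then y8 is forced to False.
  then y4 is forced to False.
  then y5 is forced to True.
  then y3 is forced to True.
  then y6 is forced to True.
Every clause has at least one true literal under this assignment.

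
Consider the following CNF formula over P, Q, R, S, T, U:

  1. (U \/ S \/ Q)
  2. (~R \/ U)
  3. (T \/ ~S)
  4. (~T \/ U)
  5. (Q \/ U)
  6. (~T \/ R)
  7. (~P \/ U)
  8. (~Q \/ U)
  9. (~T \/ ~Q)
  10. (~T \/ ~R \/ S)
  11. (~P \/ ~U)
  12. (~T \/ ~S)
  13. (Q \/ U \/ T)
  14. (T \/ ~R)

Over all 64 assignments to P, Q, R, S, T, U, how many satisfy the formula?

The models are:
  P=0 Q=0 R=0 S=0 T=0 U=1
  P=0 Q=1 R=0 S=0 T=0 U=1
Count: 2.

2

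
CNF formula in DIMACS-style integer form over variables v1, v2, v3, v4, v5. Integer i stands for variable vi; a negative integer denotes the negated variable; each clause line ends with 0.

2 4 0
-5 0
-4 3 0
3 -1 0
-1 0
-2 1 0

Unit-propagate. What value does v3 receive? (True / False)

(¬v5) stands alone — v5 = False.
Unit clause (¬v1) sets v1 = False.
In (v1 ∨ ¬v2), v1 is now false; ¬v2 must hold, so v2 = False.
From (v4 ∨ v2) and v2 = False: v4 = True.
(¬v4 ∨ v3): since v4 = True, the clause reduces to (v3). v3 = True.

True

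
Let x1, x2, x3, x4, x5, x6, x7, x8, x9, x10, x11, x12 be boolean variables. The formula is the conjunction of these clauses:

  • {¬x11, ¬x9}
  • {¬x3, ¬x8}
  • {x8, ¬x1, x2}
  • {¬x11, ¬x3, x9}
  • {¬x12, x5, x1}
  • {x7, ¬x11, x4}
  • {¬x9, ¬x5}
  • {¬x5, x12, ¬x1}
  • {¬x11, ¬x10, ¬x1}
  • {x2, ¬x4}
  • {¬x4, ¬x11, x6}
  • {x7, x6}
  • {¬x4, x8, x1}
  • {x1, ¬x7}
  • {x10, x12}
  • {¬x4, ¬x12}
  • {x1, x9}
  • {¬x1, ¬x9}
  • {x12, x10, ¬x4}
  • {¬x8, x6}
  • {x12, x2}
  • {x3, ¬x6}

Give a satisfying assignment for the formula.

x1=True, x2=True, x3=True, x4=True, x5=False, x6=True, x7=True, x8=False, x9=False, x10=True, x11=False, x12=False

Check each clause:
  1. {¬x11, ¬x9} — ¬x11 is true.
  2. {¬x8, ¬x3} — ¬x8 is true.
  3. {x2, x8, ¬x1} — x2 is true.
  4. {x9, ¬x11, ¬x3} — ¬x11 is true.
  5. {x1, ¬x12, x5} — x1 is true.
  6. {x4, x7, ¬x11} — x4 is true.
  7. {¬x9, ¬x5} — ¬x5 is true.
  8. {¬x1, x12, ¬x5} — ¬x5 is true.
  9. {¬x11, ¬x10, ¬x1} — ¬x11 is true.
  10. {x2, ¬x4} — x2 is true.
  11. {¬x4, x6, ¬x11} — ¬x11 is true.
  12. {x6, x7} — x6 is true.
  13. {¬x4, x1, x8} — x1 is true.
  14. {¬x7, x1} — x1 is true.
  15. {x12, x10} — x10 is true.
  16. {¬x12, ¬x4} — ¬x12 is true.
  17. {x9, x1} — x1 is true.
  18. {¬x1, ¬x9} — ¬x9 is true.
  19. {¬x4, x10, x12} — x10 is true.
  20. {¬x8, x6} — ¬x8 is true.
  21. {x2, x12} — x2 is true.
  22. {¬x6, x3} — x3 is true.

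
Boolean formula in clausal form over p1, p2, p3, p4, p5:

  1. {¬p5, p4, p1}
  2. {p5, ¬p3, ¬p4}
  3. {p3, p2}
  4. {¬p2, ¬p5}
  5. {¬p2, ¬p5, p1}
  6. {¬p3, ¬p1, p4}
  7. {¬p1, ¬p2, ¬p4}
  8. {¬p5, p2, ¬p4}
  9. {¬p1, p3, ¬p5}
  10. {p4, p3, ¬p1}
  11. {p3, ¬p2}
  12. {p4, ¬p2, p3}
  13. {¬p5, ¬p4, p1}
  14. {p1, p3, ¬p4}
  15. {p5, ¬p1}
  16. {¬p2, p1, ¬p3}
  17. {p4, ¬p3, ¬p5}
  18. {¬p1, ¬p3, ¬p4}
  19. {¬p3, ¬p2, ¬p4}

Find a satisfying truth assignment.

p1=F, p2=F, p3=T, p4=F, p5=F

Check each clause:
  1. {¬p5, p1, p4} — ¬p5 is true.
  2. {p5, ¬p3, ¬p4} — ¬p4 is true.
  3. {p2, p3} — p3 is true.
  4. {¬p5, ¬p2} — ¬p5 is true.
  5. {¬p5, ¬p2, p1} — ¬p5 is true.
  6. {p4, ¬p3, ¬p1} — ¬p1 is true.
  7. {¬p4, ¬p2, ¬p1} — ¬p4 is true.
  8. {p2, ¬p4, ¬p5} — ¬p5 is true.
  9. {p3, ¬p5, ¬p1} — p3 is true.
  10. {¬p1, p4, p3} — p3 is true.
  11. {¬p2, p3} — p3 is true.
  12. {p3, p4, ¬p2} — p3 is true.
  13. {¬p4, p1, ¬p5} — ¬p5 is true.
  14. {p1, p3, ¬p4} — p3 is true.
  15. {p5, ¬p1} — ¬p1 is true.
  16. {¬p3, p1, ¬p2} — ¬p2 is true.
  17. {p4, ¬p5, ¬p3} — ¬p5 is true.
  18. {¬p4, ¬p3, ¬p1} — ¬p4 is true.
  19. {¬p2, ¬p3, ¬p4} — ¬p4 is true.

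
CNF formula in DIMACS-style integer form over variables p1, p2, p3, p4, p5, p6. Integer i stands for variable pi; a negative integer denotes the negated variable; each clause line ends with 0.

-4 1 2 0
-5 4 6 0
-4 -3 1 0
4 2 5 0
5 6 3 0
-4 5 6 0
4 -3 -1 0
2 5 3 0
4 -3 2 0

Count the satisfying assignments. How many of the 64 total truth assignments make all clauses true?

Case analysis on p4 and p3:
  p4=1, p3=1: p2 free; 3 ways for (p1,p5,p6) × 2^1 = 6.
  p4=1, p3=0: 8 of the 16 assignments to (p1,p2,p5,p6) work.
  p4=0, p3=1: remaining (p1,p2,p5,p6) ∈ {(0,1,0,0); (0,1,0,1); (0,1,1,1)} — 3.
  p4=0, p3=0: p1 free; 3 ways for (p2,p5,p6) × 2^1 = 6.
Total: 6 + 8 + 3 + 6 = 23.

23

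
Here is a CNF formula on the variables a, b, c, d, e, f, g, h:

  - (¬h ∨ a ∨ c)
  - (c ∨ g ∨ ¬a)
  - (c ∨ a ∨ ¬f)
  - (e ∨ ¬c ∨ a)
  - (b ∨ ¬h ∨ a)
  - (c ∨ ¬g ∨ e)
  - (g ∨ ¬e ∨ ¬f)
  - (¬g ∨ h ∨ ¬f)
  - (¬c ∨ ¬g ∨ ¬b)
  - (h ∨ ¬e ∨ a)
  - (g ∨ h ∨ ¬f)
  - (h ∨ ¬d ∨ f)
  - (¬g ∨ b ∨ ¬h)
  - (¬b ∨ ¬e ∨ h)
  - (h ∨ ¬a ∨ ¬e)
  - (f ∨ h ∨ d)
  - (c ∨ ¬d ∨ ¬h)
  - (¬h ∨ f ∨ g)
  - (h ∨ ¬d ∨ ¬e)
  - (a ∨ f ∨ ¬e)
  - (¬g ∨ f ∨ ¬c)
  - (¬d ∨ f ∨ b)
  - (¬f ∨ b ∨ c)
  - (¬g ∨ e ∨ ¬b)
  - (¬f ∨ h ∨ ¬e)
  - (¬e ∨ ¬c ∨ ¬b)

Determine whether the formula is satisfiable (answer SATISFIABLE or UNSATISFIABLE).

Try a = True.
Set b = False and propagate.
Set c = True and propagate.
The remaining clauses are satisfied by d = True, e = False, f = True, g = False, h = True.
So a=T  b=F  c=T  d=T  e=F  f=T  g=F  h=T is a satisfying assignment.

SATISFIABLE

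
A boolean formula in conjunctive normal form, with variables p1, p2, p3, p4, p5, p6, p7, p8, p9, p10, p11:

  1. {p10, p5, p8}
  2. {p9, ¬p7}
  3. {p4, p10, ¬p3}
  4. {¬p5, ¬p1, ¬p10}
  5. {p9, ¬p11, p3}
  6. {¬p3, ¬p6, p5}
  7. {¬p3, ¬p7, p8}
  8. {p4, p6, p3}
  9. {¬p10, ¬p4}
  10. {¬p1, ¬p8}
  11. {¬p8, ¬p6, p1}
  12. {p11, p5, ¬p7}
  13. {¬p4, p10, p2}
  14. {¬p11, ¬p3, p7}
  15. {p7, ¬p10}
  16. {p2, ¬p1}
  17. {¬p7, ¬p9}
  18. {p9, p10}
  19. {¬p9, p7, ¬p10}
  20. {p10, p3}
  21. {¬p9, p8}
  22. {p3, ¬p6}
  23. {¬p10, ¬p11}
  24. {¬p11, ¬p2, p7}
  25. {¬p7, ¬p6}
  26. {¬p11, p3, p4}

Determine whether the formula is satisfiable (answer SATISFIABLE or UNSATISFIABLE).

SATISFIABLE

Try p1 = False.
For the remaining variables, p2 = True, p3 = True, p4 = True, p5 = False, p6 = False, p7 = False, p8 = True, p9 = True, p10 = False, p11 = False works.
So p1 = False, p2 = True, p3 = True, p4 = True, p5 = False, p6 = False, p7 = False, p8 = True, p9 = True, p10 = False, p11 = False is a satisfying assignment.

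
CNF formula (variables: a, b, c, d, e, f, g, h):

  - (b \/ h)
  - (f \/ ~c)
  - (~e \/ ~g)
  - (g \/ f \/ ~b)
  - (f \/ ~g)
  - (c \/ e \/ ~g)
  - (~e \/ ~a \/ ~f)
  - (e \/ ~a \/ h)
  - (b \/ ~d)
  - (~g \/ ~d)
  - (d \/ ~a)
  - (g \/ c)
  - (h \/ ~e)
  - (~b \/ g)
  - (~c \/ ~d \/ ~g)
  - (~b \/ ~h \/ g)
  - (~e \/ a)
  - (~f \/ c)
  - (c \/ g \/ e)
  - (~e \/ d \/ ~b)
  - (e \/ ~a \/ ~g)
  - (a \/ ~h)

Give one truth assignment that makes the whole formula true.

Set a = False and propagate.
  then e is forced to False.
  then h is forced to False.
  then b is forced to True.
  then g is forced to True.
  then f is forced to True.
  then c is forced to True.
  then d is forced to False.

a=False, b=True, c=True, d=False, e=False, f=True, g=True, h=False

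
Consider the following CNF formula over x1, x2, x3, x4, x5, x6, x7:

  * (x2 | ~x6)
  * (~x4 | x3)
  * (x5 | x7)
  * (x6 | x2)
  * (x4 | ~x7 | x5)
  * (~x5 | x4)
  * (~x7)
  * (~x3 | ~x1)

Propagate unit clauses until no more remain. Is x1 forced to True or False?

(~x7) stands alone — x7 = False.
(x7 | x5) with x7 = False leaves only x5, so x5 = True.
(x4 | ~x5): since x5 = True, the clause reduces to (x4). x4 = True.
In (x3 | ~x4), ~x4 is now false; x3 must hold, so x3 = True.
In (~x3 | ~x1), ~x3 is now false; ~x1 must hold, so x1 = False.

False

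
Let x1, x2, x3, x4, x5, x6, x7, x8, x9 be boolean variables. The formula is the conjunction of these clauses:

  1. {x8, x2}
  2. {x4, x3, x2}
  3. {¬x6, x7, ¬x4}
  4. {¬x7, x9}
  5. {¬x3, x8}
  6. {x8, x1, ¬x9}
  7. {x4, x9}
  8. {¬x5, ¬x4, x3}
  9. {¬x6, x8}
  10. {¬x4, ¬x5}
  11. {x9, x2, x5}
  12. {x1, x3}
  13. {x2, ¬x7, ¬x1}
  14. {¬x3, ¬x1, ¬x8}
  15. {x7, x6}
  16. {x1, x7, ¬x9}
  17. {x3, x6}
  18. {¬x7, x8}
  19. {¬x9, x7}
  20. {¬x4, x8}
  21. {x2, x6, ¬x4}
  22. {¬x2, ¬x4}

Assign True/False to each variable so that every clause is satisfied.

x1=0  x2=0  x3=1  x4=0  x5=1  x6=1  x7=1  x8=1  x9=1

Branch on x1: take x1 = False.
  then x3 is forced to True.
  then x8 is forced to True.
Set x2 = False and propagate.
For the remaining variables, x4 = False, x5 = True, x6 = True, x7 = True, x9 = True works.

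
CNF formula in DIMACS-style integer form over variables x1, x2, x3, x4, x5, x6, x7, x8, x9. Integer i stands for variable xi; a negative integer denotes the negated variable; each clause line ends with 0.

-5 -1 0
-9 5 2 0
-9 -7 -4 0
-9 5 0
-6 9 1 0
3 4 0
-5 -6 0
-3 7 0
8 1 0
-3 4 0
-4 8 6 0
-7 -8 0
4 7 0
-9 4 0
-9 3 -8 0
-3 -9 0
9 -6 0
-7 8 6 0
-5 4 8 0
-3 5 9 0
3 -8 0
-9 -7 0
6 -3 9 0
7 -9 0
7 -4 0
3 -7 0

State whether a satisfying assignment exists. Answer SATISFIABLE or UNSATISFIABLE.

UNSATISFIABLE

x9 = True:
  propagation gives x5=True, x1=False, x6=False, x8=True; an empty clause results — contradiction.
x9 = False:
  propagation gives x6=False, x3=False, x4=True, x8=True; an empty clause results — contradiction.
Every branch closes, so no satisfying assignment exists.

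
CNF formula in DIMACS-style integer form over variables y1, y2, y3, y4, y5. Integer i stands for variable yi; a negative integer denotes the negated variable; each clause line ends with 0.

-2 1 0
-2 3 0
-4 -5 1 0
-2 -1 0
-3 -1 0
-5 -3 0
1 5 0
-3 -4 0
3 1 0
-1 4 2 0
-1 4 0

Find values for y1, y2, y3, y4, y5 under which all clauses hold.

y1 = True, y2 = False, y3 = False, y4 = True, y5 = False

Check each clause:
  1. (y1 OR NOT y2) — y1 is true.
  2. (NOT y2 OR y3) — NOT y2 is true.
  3. (NOT y4 OR NOT y5 OR y1) — y1 is true.
  4. (NOT y1 OR NOT y2) — NOT y2 is true.
  5. (NOT y3 OR NOT y1) — NOT y3 is true.
  6. (NOT y5 OR NOT y3) — NOT y5 is true.
  7. (y1 OR y5) — y1 is true.
  8. (NOT y3 OR NOT y4) — NOT y3 is true.
  9. (y3 OR y1) — y1 is true.
  10. (y2 OR y4 OR NOT y1) — y4 is true.
  11. (NOT y1 OR y4) — y4 is true.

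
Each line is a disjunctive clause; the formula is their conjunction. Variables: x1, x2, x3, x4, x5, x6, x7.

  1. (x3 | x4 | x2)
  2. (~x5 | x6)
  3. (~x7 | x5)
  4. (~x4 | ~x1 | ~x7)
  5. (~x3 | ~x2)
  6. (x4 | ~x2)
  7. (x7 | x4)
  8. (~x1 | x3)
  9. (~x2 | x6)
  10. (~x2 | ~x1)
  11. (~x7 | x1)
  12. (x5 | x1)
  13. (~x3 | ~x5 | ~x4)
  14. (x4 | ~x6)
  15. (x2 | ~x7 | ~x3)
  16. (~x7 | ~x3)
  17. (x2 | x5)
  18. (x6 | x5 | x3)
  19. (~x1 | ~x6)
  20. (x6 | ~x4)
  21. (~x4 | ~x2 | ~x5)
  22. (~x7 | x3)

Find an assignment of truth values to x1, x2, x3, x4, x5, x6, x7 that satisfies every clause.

x1=False, x2=False, x3=False, x4=True, x5=True, x6=True, x7=False

Set x1 = False and propagate.
  then x7 is forced to False.
  then x4 is forced to True.
  then x5 is forced to True.
  then x6 is forced to True.
  then x3 is forced to False.
  then x2 is forced to False.
Every clause has at least one true literal under this assignment.
Check each clause:
  1. (x2 | x4 | x3) — x4 is true.
  2. (~x5 | x6) — x6 is true.
  3. (x5 | ~x7) — ~x7 is true.
  4. (~x4 | ~x1 | ~x7) — ~x7 is true.
  5. (~x2 | ~x3) — ~x3 is true.
  6. (~x2 | x4) — x4 is true.
  7. (x7 | x4) — x4 is true.
  8. (x3 | ~x1) — ~x1 is true.
  9. (x6 | ~x2) — x6 is true.
  10. (~x2 | ~x1) — ~x1 is true.
  11. (~x7 | x1) — ~x7 is true.
  12. (x5 | x1) — x5 is true.
  13. (~x5 | ~x4 | ~x3) — ~x3 is true.
  14. (~x6 | x4) — x4 is true.
  15. (~x3 | ~x7 | x2) — ~x7 is true.
  16. (~x3 | ~x7) — ~x7 is true.
  17. (x2 | x5) — x5 is true.
  18. (x5 | x6 | x3) — x5 is true.
  19. (~x1 | ~x6) — ~x1 is true.
  20. (x6 | ~x4) — x6 is true.
  21. (~x5 | ~x4 | ~x2) — ~x2 is true.
  22. (x3 | ~x7) — ~x7 is true.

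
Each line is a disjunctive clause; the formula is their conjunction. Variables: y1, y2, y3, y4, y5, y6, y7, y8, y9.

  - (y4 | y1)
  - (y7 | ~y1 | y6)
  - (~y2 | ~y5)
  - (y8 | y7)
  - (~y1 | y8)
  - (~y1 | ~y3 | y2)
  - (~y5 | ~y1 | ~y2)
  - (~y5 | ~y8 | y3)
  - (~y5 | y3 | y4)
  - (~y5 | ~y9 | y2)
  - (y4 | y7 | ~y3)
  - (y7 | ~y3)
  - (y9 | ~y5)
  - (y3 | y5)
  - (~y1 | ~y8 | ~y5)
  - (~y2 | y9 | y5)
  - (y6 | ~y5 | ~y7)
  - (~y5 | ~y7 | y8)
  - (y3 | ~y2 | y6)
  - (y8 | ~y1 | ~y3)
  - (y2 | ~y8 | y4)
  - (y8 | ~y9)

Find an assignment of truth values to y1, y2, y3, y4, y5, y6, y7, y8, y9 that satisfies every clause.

y4 occurs only positively in the remaining clauses — set y4 = True.
Try y1 = False.
Set y2 = False and propagate.
Set y3 = True and propagate.
  then y7 is forced to True.
The remaining clauses are satisfied by y5 = False, y6 = False, y8 = True, y9 = True.
Every clause has at least one true literal under this assignment.

y1=False  y2=False  y3=True  y4=True  y5=False  y6=False  y7=True  y8=True  y9=True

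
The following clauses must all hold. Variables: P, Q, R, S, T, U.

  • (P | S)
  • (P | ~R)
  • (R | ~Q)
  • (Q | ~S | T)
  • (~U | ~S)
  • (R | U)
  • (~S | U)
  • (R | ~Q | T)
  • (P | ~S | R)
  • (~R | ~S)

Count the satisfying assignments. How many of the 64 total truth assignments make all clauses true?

10

Split on R, then S.
  R=T, S=T: a clause becomes empty — 0.
  R=T, S=F: forces P=T; Q, T, U free → 2^3 = 8.
  R=F, S=T: a clause becomes empty — 0.
  R=F, S=F: remaining (P,Q,T,U) ∈ {(T,F,F,T); (T,F,T,T)} — 2.
Total: 0 + 8 + 0 + 2 = 10.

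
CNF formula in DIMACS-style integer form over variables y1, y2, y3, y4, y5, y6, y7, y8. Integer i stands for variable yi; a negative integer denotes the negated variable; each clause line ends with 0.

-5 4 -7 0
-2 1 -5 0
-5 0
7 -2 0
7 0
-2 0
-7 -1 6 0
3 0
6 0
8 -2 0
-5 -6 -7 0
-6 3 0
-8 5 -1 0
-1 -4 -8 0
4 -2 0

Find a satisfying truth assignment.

y1=0, y2=0, y3=1, y4=1, y5=0, y6=1, y7=1, y8=0

Unit propagation: (!y5) forces y5 = False.
(y7) is a unit clause, so y7 = True.
The clause (!y2) is unit: y2 must be False.
(y3) is a unit clause, so y3 = True.
(y6) is a unit clause, so y6 = True.
y1 occurs only negated in the remaining clauses — set y1 = False.
y8 occurs only negated in the remaining clauses — set y8 = False.
y4 is now unconstrained; take y4 = True.
Check each clause:
  1. (y4 || !y5 || !y7) — !y5 is true.
  2. (y1 || !y2 || !y5) — !y5 is true.
  3. (!y5) — !y5 is true.
  4. (y7 || !y2) — !y2 is true.
  5. (y7) — y7 is true.
  6. (!y2) — !y2 is true.
  7. (!y1 || y6 || !y7) — y6 is true.
  8. (y3) — y3 is true.
  9. (y6) — y6 is true.
  10. (y8 || !y2) — !y2 is true.
  11. (!y5 || !y6 || !y7) — !y5 is true.
  12. (!y6 || y3) — y3 is true.
  13. (y5 || !y1 || !y8) — !y8 is true.
  14. (!y1 || !y4 || !y8) — !y8 is true.
  15. (!y2 || y4) — y4 is true.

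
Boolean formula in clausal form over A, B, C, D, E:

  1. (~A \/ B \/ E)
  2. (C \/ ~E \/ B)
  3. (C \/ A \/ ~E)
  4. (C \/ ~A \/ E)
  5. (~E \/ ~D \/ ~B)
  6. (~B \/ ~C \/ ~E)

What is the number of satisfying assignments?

15

Split on E, then B.
  E=1, B=1: remaining (A,C,D) ∈ {(1,0,0)} — 1.
  E=1, B=0: remaining (A,C,D) ∈ {(0,1,0); (0,1,1); (1,1,0); (1,1,1)} — 4.
  E=0, B=1: D free; 3 ways for (A,C) × 2^1 = 6.
  E=0, B=0: remaining (A,C,D) ∈ {(0,0,0); (0,0,1); (0,1,0); (0,1,1)} — 4.
Total: 1 + 4 + 6 + 4 = 15.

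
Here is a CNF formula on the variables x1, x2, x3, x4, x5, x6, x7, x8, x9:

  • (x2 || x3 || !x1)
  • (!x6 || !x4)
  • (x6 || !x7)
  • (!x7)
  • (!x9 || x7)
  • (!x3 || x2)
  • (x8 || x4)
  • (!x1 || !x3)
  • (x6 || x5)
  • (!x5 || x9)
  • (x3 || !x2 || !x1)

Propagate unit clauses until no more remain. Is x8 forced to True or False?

True

(!x7) is a unit clause: x7 = False.
From (!x9 || x7) and x7 = False: x9 = False.
(x9 || !x5): since x9 = False, the clause reduces to (!x5). x5 = False.
(x5 || x6) with x5 = False leaves only x6, so x6 = True.
(!x4 || !x6) with x6 = True leaves only !x4, so x4 = False.
(x8 || x4) with x4 = False leaves only x8, so x8 = True.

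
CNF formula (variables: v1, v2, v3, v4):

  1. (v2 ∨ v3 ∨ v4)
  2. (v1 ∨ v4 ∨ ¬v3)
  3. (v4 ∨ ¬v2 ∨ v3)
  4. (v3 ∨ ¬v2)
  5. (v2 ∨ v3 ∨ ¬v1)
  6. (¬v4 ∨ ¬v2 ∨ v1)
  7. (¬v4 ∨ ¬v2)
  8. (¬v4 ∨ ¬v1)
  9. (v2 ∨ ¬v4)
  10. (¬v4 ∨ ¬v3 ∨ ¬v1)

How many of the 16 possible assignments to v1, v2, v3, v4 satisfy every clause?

2

Satisfying assignments:
  v1=T v2=F v3=T v4=F
  v1=T v2=T v3=T v4=F
That's 2 in total.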